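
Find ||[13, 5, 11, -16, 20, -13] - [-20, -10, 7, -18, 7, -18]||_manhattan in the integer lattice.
72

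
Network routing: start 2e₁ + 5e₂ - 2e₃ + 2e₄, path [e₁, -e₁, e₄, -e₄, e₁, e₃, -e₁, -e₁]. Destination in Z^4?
(1, 5, -1, 2)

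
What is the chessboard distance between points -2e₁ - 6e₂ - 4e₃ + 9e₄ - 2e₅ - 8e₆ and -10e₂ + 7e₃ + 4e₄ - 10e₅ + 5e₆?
13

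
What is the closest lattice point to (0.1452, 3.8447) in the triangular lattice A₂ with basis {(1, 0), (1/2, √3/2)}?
(0, 3.464)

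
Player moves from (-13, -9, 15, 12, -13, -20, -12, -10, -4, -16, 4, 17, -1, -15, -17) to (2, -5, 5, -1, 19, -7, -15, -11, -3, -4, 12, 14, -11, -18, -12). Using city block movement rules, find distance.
133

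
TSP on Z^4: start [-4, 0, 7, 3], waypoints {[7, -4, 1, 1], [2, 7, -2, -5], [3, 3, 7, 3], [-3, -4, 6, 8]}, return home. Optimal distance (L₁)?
90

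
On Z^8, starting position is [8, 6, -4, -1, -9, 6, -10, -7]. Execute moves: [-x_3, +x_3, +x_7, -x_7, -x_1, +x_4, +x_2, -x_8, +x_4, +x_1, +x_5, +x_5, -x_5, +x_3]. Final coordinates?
(8, 7, -3, 1, -8, 6, -10, -8)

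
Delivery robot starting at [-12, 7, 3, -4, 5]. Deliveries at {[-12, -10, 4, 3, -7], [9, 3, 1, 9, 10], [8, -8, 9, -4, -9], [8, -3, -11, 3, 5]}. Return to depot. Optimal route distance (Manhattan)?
194
(one optimal route: (-12, 7, 3, -4, 5) → (-12, -10, 4, 3, -7) → (8, -8, 9, -4, -9) → (8, -3, -11, 3, 5) → (9, 3, 1, 9, 10) → (-12, 7, 3, -4, 5))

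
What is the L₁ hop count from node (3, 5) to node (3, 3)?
2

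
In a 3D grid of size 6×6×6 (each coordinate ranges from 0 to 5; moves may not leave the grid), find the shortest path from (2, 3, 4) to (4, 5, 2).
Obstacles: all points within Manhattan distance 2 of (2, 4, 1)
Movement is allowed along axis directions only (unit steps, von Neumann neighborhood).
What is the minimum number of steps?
6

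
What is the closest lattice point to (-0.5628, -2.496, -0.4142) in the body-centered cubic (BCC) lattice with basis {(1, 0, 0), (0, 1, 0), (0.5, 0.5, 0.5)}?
(-0.5, -2.5, -0.5)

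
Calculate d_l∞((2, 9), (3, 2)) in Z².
7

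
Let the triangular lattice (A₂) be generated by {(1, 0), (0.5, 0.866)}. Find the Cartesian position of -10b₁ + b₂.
(-9.5, 0.866)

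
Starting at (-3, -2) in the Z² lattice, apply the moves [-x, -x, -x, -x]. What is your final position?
(-7, -2)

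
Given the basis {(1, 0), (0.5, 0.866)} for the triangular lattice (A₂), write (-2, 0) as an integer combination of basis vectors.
-2b₁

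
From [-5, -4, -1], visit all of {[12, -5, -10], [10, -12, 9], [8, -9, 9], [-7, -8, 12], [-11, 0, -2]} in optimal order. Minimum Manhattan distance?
89
(one optimal route: (-5, -4, -1) → (-11, 0, -2) → (-7, -8, 12) → (8, -9, 9) → (10, -12, 9) → (12, -5, -10))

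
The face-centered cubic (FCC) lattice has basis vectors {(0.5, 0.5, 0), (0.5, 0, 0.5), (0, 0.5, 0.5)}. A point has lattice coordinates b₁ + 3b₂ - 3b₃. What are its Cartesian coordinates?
(2, -1, 0)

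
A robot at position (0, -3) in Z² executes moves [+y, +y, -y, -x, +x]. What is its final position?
(0, -2)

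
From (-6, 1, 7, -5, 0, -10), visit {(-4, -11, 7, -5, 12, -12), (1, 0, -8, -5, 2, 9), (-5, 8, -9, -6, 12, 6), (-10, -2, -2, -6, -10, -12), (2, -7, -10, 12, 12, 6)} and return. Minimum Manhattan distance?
242
(one optimal route: (-6, 1, 7, -5, 0, -10) → (-4, -11, 7, -5, 12, -12) → (2, -7, -10, 12, 12, 6) → (-5, 8, -9, -6, 12, 6) → (1, 0, -8, -5, 2, 9) → (-10, -2, -2, -6, -10, -12) → (-6, 1, 7, -5, 0, -10))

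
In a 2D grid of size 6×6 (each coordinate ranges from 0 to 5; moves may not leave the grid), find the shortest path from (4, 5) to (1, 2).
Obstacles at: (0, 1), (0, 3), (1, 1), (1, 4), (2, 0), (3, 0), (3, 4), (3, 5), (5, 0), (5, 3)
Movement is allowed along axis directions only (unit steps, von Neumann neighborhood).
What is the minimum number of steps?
6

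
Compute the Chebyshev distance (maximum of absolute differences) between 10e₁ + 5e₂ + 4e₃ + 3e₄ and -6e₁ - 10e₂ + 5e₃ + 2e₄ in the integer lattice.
16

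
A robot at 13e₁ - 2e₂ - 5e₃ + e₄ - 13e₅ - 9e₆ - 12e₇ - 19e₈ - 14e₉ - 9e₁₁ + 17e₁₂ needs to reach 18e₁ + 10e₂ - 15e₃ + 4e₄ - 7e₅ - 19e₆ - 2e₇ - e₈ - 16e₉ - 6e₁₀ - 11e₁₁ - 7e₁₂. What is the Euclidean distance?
38.1838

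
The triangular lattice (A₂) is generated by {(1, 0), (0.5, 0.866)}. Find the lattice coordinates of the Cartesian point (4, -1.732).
5b₁ - 2b₂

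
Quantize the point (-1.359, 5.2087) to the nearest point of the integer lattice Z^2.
(-1, 5)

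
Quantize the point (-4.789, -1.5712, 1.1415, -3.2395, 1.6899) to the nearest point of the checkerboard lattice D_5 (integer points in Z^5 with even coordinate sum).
(-5, -1, 1, -3, 2)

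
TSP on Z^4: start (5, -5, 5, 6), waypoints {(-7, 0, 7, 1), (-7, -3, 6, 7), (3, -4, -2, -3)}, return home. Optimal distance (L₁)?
72
(one optimal route: (5, -5, 5, 6) → (-7, -3, 6, 7) → (-7, 0, 7, 1) → (3, -4, -2, -3) → (5, -5, 5, 6))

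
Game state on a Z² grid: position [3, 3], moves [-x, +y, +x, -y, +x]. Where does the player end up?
(4, 3)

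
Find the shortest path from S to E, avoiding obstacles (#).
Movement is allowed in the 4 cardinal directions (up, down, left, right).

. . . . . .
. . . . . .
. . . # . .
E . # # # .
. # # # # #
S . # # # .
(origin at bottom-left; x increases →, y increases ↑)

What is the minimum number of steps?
2
(one shortest path: (0, 0) → (0, 1) → (0, 2))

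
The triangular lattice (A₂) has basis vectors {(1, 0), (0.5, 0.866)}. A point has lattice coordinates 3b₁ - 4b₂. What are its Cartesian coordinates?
(1, -3.464)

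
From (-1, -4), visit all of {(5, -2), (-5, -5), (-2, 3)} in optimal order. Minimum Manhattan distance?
28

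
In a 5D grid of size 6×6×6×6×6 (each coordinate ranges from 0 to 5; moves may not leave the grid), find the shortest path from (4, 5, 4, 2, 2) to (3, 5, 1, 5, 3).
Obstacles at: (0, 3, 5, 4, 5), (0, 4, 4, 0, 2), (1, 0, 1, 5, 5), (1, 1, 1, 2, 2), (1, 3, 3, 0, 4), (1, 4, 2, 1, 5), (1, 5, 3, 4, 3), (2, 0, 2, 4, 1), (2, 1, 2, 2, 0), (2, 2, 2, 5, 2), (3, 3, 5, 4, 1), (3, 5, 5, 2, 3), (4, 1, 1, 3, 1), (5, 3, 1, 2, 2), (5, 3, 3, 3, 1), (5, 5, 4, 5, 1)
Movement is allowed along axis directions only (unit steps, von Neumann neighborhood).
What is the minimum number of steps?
8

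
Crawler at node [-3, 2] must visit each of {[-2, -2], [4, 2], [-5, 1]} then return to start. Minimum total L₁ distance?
26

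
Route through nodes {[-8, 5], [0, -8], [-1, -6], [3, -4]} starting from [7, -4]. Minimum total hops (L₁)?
32
(one optimal route: (7, -4) → (3, -4) → (0, -8) → (-1, -6) → (-8, 5))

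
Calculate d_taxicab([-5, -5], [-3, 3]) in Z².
10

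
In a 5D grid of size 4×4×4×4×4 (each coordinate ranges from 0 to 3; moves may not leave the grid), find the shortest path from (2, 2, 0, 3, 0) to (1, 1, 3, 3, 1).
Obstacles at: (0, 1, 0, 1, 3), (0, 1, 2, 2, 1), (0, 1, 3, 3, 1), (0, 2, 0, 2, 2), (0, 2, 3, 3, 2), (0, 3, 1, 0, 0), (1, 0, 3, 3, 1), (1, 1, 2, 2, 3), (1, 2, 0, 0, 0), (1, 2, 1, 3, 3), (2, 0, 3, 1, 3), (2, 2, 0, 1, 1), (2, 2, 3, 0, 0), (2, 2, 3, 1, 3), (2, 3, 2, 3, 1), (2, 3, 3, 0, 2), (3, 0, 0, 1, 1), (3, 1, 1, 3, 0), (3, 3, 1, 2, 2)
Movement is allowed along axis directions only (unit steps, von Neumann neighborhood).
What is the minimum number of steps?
6
(one shortest path: (2, 2, 0, 3, 0) → (1, 2, 0, 3, 0) → (1, 1, 0, 3, 0) → (1, 1, 1, 3, 0) → (1, 1, 2, 3, 0) → (1, 1, 3, 3, 0) → (1, 1, 3, 3, 1))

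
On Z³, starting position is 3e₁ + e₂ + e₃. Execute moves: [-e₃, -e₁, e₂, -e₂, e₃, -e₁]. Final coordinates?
(1, 1, 1)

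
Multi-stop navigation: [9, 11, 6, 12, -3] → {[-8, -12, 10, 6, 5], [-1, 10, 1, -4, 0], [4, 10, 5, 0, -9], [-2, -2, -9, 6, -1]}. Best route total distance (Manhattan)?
122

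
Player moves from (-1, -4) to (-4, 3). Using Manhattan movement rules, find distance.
10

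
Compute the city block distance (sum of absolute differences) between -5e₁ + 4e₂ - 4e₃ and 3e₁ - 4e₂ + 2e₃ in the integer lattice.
22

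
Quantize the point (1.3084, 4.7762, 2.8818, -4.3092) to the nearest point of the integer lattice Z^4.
(1, 5, 3, -4)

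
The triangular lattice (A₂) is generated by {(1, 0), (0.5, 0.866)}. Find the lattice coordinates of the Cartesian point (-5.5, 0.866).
-6b₁ + b₂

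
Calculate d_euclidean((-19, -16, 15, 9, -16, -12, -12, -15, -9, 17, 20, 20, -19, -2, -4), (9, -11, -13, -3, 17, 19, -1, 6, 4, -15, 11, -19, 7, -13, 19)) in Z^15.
92.0326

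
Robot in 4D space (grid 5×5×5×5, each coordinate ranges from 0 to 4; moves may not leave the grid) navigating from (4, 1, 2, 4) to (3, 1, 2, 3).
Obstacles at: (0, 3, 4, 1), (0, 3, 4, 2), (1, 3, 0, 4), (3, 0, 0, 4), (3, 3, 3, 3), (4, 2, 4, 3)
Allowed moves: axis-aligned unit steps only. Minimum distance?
2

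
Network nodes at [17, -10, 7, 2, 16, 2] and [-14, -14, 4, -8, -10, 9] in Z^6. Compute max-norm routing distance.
31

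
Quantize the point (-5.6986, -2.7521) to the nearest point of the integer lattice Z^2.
(-6, -3)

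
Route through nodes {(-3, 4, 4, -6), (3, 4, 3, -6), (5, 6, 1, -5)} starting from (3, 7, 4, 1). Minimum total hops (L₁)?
26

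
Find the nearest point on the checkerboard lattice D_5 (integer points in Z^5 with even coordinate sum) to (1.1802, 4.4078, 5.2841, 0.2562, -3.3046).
(1, 5, 5, 0, -3)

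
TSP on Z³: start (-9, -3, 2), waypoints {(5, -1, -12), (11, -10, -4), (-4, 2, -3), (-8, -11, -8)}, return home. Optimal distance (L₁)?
102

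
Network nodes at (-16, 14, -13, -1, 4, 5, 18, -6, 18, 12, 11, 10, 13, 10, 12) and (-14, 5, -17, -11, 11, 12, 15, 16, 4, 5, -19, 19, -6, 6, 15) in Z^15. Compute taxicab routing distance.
150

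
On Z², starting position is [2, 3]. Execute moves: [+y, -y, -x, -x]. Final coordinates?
(0, 3)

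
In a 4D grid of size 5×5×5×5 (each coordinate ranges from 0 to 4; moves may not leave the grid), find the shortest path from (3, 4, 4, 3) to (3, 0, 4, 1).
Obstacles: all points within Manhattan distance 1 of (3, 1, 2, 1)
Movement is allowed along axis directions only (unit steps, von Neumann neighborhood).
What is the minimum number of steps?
6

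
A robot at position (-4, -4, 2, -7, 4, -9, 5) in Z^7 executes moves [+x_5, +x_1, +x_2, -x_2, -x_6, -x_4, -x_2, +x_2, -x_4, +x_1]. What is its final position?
(-2, -4, 2, -9, 5, -10, 5)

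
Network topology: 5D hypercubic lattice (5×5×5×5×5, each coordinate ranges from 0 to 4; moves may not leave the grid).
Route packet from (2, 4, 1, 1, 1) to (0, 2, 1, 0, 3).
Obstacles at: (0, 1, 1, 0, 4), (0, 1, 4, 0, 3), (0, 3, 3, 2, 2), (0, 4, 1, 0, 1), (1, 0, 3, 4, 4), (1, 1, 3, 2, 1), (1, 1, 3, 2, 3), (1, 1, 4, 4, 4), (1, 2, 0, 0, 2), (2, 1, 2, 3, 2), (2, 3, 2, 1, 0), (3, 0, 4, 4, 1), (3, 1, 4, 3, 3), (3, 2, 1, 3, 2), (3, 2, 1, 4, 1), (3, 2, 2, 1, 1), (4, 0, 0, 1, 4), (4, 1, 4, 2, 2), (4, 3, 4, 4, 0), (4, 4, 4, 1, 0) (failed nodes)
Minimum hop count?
7
(one shortest path: (2, 4, 1, 1, 1) → (1, 4, 1, 1, 1) → (0, 4, 1, 1, 1) → (0, 3, 1, 1, 1) → (0, 2, 1, 1, 1) → (0, 2, 1, 0, 1) → (0, 2, 1, 0, 2) → (0, 2, 1, 0, 3))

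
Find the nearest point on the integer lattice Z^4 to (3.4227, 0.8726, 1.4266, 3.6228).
(3, 1, 1, 4)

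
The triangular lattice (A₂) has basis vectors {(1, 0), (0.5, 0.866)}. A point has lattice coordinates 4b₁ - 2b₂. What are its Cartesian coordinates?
(3, -1.732)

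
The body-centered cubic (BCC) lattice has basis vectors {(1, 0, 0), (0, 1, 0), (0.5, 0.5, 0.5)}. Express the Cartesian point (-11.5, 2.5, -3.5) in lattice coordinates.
-8b₁ + 6b₂ - 7b₃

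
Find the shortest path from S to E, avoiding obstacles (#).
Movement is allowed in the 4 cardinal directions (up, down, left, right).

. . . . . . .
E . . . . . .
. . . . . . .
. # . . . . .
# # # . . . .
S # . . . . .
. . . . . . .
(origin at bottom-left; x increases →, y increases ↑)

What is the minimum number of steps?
12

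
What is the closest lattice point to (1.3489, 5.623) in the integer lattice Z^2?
(1, 6)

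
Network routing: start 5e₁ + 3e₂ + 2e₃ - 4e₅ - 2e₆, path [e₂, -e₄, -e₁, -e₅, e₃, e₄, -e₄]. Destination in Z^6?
(4, 4, 3, -1, -5, -2)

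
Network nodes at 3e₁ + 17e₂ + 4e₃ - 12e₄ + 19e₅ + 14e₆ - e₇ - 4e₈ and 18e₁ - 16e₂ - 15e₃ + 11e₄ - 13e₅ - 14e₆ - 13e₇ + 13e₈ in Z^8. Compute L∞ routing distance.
33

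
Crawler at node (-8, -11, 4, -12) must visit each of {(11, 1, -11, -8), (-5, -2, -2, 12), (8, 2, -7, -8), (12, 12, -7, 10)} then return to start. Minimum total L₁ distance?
166
(one optimal route: (-8, -11, 4, -12) → (-5, -2, -2, 12) → (12, 12, -7, 10) → (11, 1, -11, -8) → (8, 2, -7, -8) → (-8, -11, 4, -12))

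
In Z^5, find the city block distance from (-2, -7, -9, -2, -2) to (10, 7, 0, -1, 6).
44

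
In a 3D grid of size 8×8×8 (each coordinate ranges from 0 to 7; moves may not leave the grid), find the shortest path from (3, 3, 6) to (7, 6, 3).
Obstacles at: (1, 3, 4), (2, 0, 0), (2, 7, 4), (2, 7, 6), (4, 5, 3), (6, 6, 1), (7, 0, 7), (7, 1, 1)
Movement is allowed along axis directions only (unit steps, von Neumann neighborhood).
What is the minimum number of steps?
10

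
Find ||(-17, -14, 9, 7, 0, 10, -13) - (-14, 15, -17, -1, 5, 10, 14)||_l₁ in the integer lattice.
98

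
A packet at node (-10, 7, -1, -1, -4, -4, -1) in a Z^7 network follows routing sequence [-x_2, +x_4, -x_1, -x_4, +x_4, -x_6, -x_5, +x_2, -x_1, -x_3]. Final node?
(-12, 7, -2, 0, -5, -5, -1)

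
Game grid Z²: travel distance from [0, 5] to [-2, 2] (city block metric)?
5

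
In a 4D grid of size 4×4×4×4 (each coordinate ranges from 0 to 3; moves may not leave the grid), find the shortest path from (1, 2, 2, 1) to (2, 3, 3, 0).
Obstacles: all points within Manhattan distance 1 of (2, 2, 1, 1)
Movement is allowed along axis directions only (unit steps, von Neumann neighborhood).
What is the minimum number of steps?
4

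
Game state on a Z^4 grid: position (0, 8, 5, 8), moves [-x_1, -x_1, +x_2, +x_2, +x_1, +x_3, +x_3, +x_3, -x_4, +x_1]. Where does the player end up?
(0, 10, 8, 7)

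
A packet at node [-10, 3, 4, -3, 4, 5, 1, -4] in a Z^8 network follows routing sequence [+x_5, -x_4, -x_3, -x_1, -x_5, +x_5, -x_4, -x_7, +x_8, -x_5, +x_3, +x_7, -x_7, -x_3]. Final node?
(-11, 3, 3, -5, 4, 5, 0, -3)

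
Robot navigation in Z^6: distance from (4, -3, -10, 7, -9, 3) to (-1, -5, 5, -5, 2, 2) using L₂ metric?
22.8035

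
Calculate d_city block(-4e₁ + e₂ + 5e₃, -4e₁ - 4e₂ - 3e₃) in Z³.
13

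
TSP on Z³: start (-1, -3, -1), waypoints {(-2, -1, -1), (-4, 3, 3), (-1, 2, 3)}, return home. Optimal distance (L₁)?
26
(one optimal route: (-1, -3, -1) → (-2, -1, -1) → (-4, 3, 3) → (-1, 2, 3) → (-1, -3, -1))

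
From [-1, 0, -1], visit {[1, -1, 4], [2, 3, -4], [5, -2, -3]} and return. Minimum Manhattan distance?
38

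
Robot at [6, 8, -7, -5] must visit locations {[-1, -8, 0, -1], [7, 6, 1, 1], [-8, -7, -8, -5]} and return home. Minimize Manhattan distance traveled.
92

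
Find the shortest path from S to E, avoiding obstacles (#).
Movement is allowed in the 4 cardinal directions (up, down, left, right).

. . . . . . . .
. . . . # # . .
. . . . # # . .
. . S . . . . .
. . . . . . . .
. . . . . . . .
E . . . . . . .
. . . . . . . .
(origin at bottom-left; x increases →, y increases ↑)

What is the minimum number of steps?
5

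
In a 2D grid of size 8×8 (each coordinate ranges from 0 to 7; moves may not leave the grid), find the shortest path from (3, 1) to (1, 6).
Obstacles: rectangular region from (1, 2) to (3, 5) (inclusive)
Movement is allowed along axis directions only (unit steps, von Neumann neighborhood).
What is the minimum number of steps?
9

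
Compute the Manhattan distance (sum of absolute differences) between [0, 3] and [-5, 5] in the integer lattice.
7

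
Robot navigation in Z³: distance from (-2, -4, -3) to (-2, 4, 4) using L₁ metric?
15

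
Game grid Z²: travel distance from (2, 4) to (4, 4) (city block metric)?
2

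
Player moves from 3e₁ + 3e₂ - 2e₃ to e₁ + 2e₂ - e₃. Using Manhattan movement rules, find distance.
4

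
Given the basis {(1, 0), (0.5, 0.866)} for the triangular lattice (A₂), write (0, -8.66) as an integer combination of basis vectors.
5b₁ - 10b₂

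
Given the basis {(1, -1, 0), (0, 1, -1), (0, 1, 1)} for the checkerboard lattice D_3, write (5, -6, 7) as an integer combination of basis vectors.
5b₁ - 4b₂ + 3b₃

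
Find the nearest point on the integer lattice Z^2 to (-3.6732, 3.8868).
(-4, 4)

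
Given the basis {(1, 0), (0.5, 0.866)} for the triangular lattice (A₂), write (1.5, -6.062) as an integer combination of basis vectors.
5b₁ - 7b₂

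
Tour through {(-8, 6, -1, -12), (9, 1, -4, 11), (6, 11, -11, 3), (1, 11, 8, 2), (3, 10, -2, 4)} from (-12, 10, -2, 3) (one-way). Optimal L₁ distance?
118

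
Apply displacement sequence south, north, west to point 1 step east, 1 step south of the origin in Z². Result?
(0, -1)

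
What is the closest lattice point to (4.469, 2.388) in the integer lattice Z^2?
(4, 2)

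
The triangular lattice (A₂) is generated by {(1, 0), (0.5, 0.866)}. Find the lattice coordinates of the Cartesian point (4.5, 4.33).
2b₁ + 5b₂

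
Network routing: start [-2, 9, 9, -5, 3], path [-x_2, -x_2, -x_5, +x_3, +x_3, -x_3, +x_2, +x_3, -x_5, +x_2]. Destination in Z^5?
(-2, 9, 11, -5, 1)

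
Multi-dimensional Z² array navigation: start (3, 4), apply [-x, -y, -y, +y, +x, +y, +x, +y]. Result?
(4, 5)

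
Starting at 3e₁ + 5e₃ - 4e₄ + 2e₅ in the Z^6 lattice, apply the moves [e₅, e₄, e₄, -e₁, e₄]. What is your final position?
(2, 0, 5, -1, 3, 0)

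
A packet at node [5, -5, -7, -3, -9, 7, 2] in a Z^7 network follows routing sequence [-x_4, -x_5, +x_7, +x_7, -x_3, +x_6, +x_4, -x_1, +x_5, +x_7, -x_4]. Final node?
(4, -5, -8, -4, -9, 8, 5)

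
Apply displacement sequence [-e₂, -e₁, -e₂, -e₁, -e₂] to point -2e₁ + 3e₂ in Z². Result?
(-4, 0)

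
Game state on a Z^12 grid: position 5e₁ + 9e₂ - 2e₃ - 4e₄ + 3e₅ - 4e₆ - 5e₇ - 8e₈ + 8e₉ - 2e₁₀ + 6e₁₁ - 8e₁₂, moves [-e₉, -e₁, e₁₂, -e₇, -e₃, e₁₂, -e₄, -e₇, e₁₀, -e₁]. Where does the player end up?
(3, 9, -3, -5, 3, -4, -7, -8, 7, -1, 6, -6)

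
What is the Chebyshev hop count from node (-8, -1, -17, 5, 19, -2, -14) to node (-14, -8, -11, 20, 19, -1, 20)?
34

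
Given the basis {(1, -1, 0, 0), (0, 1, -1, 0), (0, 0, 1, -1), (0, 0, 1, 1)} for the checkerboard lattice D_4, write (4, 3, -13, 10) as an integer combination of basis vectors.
4b₁ + 7b₂ - 8b₃ + 2b₄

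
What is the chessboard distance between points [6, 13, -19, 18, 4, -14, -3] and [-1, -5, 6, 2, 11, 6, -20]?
25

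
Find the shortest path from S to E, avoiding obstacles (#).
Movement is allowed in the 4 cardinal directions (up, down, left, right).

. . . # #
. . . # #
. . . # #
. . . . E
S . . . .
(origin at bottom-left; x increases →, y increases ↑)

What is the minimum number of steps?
5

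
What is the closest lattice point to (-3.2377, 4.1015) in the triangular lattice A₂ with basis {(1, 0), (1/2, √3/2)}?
(-3.5, 4.33)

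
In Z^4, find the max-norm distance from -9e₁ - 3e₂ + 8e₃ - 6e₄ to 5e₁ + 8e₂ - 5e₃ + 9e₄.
15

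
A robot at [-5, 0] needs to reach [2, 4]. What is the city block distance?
11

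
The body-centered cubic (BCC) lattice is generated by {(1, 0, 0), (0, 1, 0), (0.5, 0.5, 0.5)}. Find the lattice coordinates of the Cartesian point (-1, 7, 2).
-3b₁ + 5b₂ + 4b₃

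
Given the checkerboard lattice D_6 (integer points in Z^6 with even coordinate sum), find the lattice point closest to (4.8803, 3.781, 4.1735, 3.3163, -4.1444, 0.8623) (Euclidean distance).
(5, 4, 4, 4, -4, 1)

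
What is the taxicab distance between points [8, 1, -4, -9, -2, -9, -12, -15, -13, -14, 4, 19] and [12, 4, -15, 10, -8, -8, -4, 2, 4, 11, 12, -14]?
152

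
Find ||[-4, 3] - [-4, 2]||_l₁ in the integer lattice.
1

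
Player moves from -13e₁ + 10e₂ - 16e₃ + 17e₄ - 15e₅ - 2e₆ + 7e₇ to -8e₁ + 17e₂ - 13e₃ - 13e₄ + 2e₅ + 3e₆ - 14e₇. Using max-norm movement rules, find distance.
30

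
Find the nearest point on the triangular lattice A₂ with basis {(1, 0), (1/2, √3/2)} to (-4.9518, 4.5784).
(-4.5, 4.33)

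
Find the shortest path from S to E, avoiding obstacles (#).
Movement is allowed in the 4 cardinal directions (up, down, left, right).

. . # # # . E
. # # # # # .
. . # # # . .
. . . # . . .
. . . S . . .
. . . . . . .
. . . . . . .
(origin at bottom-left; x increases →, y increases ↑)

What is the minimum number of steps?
7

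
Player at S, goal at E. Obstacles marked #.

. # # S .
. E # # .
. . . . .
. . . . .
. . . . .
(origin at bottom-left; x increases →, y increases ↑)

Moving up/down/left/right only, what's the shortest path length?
7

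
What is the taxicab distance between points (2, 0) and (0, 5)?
7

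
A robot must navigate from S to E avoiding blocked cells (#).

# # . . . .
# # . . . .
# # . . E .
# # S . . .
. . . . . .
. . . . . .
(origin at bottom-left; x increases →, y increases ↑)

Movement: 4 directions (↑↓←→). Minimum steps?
3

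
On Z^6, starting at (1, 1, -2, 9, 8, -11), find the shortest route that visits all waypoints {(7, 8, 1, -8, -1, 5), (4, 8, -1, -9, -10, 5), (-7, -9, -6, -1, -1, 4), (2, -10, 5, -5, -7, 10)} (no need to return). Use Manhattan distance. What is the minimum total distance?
146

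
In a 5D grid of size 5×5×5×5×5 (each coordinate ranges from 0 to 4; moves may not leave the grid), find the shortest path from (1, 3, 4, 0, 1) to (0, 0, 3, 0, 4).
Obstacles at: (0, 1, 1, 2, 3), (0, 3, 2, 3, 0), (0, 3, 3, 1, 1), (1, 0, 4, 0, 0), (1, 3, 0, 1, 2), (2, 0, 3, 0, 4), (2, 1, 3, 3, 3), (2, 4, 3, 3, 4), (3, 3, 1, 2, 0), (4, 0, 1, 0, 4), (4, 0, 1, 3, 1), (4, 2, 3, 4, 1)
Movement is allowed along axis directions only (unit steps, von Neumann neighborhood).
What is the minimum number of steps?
8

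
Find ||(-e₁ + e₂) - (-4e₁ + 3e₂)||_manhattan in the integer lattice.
5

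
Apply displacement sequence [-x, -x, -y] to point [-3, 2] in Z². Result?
(-5, 1)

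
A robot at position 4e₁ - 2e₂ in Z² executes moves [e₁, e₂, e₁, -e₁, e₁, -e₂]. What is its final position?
(6, -2)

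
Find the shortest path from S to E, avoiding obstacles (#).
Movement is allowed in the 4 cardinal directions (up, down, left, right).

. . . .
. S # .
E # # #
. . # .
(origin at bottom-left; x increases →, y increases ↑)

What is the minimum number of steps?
2
(one shortest path: (1, 2) → (0, 2) → (0, 1))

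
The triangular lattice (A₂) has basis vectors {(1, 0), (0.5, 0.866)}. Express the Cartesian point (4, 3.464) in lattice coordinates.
2b₁ + 4b₂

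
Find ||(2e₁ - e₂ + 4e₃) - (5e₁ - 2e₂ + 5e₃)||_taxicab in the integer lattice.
5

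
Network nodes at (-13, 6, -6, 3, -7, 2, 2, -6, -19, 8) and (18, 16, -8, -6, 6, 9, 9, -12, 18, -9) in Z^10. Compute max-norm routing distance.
37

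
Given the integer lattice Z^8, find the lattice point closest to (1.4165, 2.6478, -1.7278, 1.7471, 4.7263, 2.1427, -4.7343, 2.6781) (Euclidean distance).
(1, 3, -2, 2, 5, 2, -5, 3)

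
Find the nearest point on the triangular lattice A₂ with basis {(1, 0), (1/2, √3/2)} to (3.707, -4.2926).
(3.5, -4.33)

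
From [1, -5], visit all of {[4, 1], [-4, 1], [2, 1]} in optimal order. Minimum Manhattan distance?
17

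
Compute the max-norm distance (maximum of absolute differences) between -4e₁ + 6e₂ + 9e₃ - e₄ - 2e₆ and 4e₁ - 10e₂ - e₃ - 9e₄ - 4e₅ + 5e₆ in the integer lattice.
16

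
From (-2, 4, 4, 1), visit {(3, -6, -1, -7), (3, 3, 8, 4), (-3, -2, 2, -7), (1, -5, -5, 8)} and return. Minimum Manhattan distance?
92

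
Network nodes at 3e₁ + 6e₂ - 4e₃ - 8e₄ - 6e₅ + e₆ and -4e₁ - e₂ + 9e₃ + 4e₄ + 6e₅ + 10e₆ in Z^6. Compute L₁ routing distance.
60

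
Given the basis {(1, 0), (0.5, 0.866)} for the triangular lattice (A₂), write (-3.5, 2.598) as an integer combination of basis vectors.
-5b₁ + 3b₂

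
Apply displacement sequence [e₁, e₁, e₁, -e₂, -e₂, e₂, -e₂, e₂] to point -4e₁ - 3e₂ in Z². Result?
(-1, -4)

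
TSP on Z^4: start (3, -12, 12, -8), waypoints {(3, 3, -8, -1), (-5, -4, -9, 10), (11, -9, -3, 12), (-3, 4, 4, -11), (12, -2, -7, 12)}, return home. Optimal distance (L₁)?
170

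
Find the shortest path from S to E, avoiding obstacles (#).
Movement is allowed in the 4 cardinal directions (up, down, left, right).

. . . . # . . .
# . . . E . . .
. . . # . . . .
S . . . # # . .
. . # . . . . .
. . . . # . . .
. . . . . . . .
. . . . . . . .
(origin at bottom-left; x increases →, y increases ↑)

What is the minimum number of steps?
6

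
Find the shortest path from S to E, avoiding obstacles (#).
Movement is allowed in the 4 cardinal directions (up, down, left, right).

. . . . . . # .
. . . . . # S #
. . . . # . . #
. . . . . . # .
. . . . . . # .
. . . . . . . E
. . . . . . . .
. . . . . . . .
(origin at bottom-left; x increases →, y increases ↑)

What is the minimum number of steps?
7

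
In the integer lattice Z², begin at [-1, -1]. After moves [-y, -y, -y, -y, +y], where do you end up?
(-1, -4)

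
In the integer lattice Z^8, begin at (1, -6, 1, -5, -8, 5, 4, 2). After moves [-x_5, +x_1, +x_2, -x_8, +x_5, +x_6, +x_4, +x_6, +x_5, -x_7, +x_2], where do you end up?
(2, -4, 1, -4, -7, 7, 3, 1)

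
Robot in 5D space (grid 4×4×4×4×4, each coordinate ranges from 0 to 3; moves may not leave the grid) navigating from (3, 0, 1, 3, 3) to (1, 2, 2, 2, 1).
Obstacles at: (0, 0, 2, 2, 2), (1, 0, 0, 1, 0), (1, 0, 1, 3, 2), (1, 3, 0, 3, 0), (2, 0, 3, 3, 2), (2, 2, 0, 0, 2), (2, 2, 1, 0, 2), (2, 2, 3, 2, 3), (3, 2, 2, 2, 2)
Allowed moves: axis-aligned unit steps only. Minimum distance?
8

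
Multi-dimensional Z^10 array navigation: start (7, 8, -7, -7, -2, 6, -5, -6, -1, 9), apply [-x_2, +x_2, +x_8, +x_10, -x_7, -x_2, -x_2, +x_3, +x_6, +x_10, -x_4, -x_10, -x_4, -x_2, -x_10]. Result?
(7, 5, -6, -9, -2, 7, -6, -5, -1, 9)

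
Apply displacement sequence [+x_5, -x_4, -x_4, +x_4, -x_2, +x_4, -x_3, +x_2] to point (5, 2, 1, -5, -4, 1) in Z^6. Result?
(5, 2, 0, -5, -3, 1)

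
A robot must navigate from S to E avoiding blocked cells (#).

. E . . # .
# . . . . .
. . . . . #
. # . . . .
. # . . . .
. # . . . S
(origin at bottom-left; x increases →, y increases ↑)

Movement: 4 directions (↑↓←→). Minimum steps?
9
(one shortest path: (5, 0) → (4, 0) → (3, 0) → (2, 0) → (2, 1) → (2, 2) → (2, 3) → (1, 3) → (1, 4) → (1, 5))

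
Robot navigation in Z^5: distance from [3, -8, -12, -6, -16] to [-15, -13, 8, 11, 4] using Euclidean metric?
37.921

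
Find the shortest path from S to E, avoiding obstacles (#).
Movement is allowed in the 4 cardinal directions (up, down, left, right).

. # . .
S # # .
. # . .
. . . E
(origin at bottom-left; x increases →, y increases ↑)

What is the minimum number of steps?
5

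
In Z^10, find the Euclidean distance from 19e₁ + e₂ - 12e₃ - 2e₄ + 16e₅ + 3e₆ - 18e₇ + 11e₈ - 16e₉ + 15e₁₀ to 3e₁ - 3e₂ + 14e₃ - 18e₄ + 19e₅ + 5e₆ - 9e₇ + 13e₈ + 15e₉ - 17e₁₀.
57.3324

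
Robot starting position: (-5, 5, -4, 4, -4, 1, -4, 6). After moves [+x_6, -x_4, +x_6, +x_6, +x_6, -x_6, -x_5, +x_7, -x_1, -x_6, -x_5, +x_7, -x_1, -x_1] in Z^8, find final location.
(-8, 5, -4, 3, -6, 3, -2, 6)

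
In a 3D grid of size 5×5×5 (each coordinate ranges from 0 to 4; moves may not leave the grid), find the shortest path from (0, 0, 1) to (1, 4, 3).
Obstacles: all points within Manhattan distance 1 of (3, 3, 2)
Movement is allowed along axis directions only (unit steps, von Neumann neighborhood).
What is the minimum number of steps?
7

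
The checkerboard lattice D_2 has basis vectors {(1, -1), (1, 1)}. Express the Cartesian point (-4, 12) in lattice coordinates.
-8b₁ + 4b₂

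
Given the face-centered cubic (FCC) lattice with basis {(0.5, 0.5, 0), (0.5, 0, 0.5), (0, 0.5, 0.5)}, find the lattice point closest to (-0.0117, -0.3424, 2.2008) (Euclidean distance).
(0, -0.5, 2.5)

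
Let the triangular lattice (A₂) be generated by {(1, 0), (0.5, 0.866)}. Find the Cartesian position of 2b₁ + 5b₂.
(4.5, 4.33)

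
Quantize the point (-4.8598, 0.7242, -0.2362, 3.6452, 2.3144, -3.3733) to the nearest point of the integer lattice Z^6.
(-5, 1, 0, 4, 2, -3)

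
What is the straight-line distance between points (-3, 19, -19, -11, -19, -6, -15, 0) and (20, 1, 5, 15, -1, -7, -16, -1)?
49.3153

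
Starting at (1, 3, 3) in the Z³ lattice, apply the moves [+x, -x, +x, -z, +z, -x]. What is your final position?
(1, 3, 3)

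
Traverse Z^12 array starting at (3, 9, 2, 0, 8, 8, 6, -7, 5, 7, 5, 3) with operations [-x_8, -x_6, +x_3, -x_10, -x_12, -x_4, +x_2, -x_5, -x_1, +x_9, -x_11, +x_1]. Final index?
(3, 10, 3, -1, 7, 7, 6, -8, 6, 6, 4, 2)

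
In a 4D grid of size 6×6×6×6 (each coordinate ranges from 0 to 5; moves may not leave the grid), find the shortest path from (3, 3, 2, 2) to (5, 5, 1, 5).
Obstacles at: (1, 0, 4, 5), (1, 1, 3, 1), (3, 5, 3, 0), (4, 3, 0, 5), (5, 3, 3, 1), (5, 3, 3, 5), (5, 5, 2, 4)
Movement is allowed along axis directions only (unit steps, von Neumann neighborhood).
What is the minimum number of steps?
8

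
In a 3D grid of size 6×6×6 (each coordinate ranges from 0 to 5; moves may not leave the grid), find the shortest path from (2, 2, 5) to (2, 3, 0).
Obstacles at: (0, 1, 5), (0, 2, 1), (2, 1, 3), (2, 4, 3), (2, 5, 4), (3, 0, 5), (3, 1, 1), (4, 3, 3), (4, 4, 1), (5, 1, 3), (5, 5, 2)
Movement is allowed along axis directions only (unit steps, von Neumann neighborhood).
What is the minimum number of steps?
6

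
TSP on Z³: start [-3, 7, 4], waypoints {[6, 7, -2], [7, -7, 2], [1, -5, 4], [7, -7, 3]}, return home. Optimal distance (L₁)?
60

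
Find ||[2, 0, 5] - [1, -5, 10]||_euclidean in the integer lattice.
7.14143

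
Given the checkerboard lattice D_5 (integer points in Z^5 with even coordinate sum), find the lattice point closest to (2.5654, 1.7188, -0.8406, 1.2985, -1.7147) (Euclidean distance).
(2, 2, -1, 1, -2)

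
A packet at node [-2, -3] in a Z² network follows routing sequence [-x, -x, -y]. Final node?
(-4, -4)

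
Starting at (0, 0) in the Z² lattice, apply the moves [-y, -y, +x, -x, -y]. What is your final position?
(0, -3)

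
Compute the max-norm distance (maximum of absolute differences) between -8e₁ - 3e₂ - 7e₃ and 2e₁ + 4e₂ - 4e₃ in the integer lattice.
10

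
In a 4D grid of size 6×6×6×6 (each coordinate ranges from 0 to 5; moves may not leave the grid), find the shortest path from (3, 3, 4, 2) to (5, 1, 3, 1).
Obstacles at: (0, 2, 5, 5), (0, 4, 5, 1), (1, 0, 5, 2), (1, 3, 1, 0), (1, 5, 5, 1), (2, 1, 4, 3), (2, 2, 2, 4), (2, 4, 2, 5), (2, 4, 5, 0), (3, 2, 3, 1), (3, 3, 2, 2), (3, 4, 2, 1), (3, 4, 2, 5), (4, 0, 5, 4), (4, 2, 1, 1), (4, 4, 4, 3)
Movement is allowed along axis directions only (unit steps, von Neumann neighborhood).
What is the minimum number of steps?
6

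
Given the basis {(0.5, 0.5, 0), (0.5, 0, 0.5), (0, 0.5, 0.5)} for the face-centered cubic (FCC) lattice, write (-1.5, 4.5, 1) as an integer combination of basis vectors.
2b₁ - 5b₂ + 7b₃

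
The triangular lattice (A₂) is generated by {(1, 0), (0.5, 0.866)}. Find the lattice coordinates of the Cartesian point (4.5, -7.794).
9b₁ - 9b₂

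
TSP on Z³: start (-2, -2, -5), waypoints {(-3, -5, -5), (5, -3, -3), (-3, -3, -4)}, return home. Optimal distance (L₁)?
26
(one optimal route: (-2, -2, -5) → (-3, -5, -5) → (-3, -3, -4) → (5, -3, -3) → (-2, -2, -5))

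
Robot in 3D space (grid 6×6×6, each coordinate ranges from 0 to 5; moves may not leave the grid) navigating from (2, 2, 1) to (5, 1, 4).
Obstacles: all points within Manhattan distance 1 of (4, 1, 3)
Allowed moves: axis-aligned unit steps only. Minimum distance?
7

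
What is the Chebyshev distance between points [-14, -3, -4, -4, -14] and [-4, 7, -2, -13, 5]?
19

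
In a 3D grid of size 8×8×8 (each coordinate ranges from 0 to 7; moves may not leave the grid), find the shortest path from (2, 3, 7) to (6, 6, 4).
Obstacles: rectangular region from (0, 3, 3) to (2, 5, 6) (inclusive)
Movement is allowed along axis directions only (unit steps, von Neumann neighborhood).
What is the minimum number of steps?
10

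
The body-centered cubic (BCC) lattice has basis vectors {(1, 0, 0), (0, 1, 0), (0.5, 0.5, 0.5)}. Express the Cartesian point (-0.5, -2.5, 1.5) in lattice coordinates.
-2b₁ - 4b₂ + 3b₃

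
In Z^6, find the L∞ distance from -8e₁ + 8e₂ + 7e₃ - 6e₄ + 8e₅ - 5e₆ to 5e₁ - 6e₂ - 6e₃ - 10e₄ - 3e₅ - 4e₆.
14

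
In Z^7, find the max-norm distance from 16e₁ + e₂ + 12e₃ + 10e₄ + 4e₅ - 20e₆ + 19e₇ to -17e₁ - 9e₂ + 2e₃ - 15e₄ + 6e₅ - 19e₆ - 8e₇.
33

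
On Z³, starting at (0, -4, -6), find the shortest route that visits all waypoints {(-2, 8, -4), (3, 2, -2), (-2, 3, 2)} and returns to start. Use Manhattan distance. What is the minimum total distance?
50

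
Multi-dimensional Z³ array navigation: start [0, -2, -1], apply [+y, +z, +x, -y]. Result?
(1, -2, 0)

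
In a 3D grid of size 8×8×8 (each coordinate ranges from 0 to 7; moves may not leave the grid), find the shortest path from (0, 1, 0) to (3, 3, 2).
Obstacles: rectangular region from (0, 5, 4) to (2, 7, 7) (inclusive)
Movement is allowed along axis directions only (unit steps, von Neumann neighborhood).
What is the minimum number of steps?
7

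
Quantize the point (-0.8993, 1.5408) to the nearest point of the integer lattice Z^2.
(-1, 2)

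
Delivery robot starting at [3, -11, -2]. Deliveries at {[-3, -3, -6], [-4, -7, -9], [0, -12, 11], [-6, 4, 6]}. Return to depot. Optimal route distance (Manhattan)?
92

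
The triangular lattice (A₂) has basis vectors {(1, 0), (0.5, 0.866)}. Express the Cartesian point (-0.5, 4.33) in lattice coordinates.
-3b₁ + 5b₂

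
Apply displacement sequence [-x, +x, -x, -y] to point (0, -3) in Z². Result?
(-1, -4)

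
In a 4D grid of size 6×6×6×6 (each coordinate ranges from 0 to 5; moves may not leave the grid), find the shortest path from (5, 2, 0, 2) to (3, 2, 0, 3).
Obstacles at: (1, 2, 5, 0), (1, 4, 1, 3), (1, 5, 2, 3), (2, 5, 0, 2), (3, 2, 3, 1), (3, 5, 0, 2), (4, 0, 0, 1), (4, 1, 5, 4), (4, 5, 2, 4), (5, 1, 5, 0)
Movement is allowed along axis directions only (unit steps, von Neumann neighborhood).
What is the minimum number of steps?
3
(one shortest path: (5, 2, 0, 2) → (4, 2, 0, 2) → (3, 2, 0, 2) → (3, 2, 0, 3))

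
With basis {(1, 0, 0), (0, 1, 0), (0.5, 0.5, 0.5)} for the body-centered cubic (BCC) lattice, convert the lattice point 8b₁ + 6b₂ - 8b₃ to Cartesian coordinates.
(4, 2, -4)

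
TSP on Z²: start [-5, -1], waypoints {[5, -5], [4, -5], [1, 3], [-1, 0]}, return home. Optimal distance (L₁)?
36
(one optimal route: (-5, -1) → (5, -5) → (4, -5) → (1, 3) → (-1, 0) → (-5, -1))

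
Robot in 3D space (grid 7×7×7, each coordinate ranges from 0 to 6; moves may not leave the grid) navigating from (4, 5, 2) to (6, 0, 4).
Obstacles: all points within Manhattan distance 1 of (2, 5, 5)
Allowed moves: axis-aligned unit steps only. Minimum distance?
9
(one shortest path: (4, 5, 2) → (5, 5, 2) → (6, 5, 2) → (6, 4, 2) → (6, 3, 2) → (6, 2, 2) → (6, 1, 2) → (6, 0, 2) → (6, 0, 3) → (6, 0, 4))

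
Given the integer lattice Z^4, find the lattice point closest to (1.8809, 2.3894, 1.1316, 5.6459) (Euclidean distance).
(2, 2, 1, 6)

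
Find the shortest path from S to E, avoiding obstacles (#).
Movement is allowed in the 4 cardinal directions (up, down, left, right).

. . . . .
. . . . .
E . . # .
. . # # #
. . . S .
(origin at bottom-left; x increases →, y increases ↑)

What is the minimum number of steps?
5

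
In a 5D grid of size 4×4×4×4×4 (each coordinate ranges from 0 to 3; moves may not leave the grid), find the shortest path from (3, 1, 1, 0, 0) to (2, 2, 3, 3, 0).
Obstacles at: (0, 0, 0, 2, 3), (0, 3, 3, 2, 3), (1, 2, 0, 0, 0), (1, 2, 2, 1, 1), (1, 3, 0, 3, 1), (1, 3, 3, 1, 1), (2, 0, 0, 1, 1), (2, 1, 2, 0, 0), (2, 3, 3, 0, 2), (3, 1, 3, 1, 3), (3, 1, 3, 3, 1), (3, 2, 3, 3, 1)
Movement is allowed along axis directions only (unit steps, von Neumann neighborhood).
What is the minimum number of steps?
7
(one shortest path: (3, 1, 1, 0, 0) → (2, 1, 1, 0, 0) → (2, 2, 1, 0, 0) → (2, 2, 2, 0, 0) → (2, 2, 3, 0, 0) → (2, 2, 3, 1, 0) → (2, 2, 3, 2, 0) → (2, 2, 3, 3, 0))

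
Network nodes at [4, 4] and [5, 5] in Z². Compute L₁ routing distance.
2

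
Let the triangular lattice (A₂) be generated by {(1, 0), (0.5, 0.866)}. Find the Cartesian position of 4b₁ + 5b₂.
(6.5, 4.33)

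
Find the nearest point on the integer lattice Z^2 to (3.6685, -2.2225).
(4, -2)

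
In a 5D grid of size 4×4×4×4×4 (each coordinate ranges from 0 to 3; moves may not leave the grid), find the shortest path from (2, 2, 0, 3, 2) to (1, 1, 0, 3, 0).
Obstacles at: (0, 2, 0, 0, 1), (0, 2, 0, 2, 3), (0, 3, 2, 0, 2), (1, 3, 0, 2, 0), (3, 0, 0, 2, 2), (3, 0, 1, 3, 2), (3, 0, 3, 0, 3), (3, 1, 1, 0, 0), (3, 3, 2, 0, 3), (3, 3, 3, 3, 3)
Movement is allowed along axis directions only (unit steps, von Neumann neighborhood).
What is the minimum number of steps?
4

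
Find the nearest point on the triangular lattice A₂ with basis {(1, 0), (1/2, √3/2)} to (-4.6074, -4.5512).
(-4.5, -4.33)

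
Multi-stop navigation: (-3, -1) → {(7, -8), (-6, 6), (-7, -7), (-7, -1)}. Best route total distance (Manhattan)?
39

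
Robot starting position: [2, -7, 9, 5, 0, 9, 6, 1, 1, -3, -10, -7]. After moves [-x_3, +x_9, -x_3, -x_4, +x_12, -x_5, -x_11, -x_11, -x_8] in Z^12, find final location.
(2, -7, 7, 4, -1, 9, 6, 0, 2, -3, -12, -6)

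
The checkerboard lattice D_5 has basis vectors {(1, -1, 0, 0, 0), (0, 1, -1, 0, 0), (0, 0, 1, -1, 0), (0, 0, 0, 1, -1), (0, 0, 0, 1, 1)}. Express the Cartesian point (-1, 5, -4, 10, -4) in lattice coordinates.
-b₁ + 4b₂ + 7b₄ + 3b₅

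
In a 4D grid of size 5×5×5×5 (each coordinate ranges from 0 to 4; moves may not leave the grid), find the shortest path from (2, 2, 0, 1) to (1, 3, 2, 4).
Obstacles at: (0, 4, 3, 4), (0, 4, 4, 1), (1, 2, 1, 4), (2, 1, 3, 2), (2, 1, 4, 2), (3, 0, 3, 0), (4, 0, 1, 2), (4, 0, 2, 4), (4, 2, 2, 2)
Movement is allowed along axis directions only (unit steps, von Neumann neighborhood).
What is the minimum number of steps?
7
(one shortest path: (2, 2, 0, 1) → (1, 2, 0, 1) → (1, 3, 0, 1) → (1, 3, 1, 1) → (1, 3, 2, 1) → (1, 3, 2, 2) → (1, 3, 2, 3) → (1, 3, 2, 4))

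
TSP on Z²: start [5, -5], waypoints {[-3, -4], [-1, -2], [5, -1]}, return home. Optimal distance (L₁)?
24
(one optimal route: (5, -5) → (-3, -4) → (-1, -2) → (5, -1) → (5, -5))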